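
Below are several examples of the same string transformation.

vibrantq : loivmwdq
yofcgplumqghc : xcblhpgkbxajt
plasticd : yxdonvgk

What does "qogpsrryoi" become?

djtmmnkbjl

Looking at the pairs, the operation is to shift every letter 5 places backward in the alphabet (wrapping around), then reverse the string.
Applying both steps to "qogpsrryoi": "ljbknmmtjd", then "djtmmnkbjl".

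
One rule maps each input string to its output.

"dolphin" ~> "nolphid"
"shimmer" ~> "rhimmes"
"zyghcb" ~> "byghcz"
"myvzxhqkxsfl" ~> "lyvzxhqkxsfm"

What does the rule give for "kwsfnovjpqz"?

zwsfnovjpqk

The pattern: swap the first and last characters.
Doing the same to "kwsfnovjpqz": "zwsfnovjpqk".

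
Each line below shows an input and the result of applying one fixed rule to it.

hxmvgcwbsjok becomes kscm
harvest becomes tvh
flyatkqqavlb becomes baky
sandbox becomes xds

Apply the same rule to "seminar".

ris

In each case the input is transformed by: reverse the string, then keep one character in every 3, starting at position 1 (positions 1st, 4th, 7th, ...).
"seminar" → "ranimes" → "ris".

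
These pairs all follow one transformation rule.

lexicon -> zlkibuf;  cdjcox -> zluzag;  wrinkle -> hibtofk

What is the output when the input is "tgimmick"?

Each output is the input with this applied: shift every letter 3 places backward in the alphabet (wrapping around), then move the last 3 characters to the front (rotate right by 3).
Starting from "tgimmick": after the first operation, "qdfjjfzh"; after the second, "fzhqdfjj".

fzhqdfjj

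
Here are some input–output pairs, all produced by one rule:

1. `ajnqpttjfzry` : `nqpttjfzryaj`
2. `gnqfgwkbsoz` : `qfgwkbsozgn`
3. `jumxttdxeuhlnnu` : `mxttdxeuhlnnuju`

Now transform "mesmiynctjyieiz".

What's happening: move the first 2 characters to the end (rotate left by 2).
For "mesmiynctjyieiz" the result is "smiynctjyieizme".

smiynctjyieizme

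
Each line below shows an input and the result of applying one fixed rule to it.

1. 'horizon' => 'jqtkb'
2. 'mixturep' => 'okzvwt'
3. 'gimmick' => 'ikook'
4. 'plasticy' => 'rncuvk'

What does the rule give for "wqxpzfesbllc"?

yszrbhgudn

In each case the input is transformed by: delete the last 2 characters, then shift every letter 2 places forward in the alphabet (wrapping around).
For "wqxpzfesbllc", step one produces "wqxpzfesbl"; step two turns that into "yszrbhgudn".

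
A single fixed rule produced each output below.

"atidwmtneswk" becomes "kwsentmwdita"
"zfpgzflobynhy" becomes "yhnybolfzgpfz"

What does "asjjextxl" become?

Looking at the pairs, the operation is to reverse the string.
Applying that to "asjjextxl" gives "lxtxejjsa".

lxtxejjsa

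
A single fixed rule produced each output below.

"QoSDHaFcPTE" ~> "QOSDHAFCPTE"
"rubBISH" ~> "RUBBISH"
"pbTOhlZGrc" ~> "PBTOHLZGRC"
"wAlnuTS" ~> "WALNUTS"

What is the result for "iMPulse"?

IMPULSE

What's happening: convert every letter to uppercase.
Applying that to "iMPulse" gives "IMPULSE".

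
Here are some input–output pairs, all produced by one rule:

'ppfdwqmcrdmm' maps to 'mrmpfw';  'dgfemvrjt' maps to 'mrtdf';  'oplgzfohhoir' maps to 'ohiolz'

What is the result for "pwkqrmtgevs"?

Looking at the pairs, the operation is to keep every other character starting from the first (positions 1st, 3rd, 5th, ...), then move the last 3 characters to the front (rotate right by 3).
Working it through for "pwkqrmtgevs": intermediate "pkrtes", final "tespkr".

tespkr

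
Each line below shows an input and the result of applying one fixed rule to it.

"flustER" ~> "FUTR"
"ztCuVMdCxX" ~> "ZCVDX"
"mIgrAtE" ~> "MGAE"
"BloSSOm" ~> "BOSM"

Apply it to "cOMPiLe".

CMIE

In each case the input is transformed by: keep every other character starting from the first (positions 1st, 3rd, 5th, ...), then convert every letter to uppercase.
For "cOMPiLe", step one produces "cMie"; step two turns that into "CMIE".
(Check on "BloSSOm": → "BoSm" → "BOSM" ✓)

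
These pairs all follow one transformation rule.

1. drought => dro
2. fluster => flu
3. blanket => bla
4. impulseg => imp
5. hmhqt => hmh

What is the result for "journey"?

The rule is to keep only the first 3 characters.
On "journey" that produces "jou".

jou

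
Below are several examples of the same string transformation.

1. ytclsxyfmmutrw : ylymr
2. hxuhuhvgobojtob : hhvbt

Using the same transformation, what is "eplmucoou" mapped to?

emo

Looking at the pairs, the operation is to keep one character in every 3, starting at position 1 (positions 1st, 4th, 7th, ...).
Doing the same to "eplmucoou": "emo".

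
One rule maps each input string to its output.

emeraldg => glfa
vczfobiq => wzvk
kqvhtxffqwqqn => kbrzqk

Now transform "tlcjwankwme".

fdueg

What's happening: keep every other character starting from the second (positions 2nd, 4th, 6th, ...), then shift every letter 6 places backward in the alphabet (wrapping around).
On "tlcjwankwme": the first step gives "ljakm", and the second then gives "fdueg".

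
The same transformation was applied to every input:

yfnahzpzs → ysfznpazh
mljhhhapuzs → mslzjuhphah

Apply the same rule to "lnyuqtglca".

Rule — take characters alternately from the front and the back (1st, last, 2nd, 2nd-last, ...).
For "lnyuqtglca" the result is "lancylugqt".

lancylugqt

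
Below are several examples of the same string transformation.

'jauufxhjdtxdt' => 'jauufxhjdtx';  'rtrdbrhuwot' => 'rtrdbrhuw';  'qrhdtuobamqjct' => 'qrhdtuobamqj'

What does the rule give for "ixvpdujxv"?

ixvpduj

The rule is to delete the last 2 characters.
So "ixvpdujxv" becomes "ixvpduj".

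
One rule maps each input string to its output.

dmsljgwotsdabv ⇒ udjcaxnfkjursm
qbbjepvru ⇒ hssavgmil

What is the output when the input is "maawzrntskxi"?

In each case the input is transformed by: shift every letter 9 places backward in the alphabet (wrapping around).
For "maawzrntskxi" the result is "drrnqiekjboz".

drrnqiekjboz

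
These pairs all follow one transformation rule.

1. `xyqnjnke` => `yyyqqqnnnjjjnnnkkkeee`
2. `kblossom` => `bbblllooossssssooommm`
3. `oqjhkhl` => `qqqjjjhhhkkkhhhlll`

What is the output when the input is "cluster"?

Each output is the input with this applied: delete the first character, then repeat every character 3 times.
On "cluster": the first step gives "luster", and the second then gives "llluuusssttteeerrr".
(Check on "oqjhkhl": → "qjhkhl" → "qqqjjjhhhkkkhhhlll" ✓)

llluuusssttteeerrr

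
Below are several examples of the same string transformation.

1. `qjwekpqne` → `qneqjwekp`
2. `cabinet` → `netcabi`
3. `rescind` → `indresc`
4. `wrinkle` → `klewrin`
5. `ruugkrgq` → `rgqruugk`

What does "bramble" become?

blebram

In each case the input is transformed by: move the last 3 characters to the front (rotate right by 3).
"bramble" → "blebram".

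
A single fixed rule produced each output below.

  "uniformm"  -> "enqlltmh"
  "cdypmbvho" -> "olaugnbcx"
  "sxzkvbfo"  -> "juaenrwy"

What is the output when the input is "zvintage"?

mszfdyuh

Rule — shift every letter 1 place backward in the alphabet (wrapping around), then move the first 3 characters to the end (rotate left by 3).
For "zvintage", step one produces "yuhmszfd"; step two turns that into "mszfdyuh".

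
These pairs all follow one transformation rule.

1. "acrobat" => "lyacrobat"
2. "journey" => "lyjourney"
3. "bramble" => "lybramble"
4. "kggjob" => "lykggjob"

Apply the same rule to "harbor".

Rule — prepend "ly".
So "harbor" becomes "lyharbor".

lyharbor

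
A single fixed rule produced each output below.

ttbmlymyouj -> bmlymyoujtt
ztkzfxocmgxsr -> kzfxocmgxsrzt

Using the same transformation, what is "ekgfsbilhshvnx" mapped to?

gfsbilhshvnxek

Rule — move the first 2 characters to the end (rotate left by 2).
So "ekgfsbilhshvnx" becomes "gfsbilhshvnxek".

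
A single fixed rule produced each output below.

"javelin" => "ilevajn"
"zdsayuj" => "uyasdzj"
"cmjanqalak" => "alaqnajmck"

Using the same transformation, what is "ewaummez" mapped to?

The rule is to reverse the string, then move the first character to the end.
Applying both steps to "ewaummez": "zemmuawe", then "emmuawez".

emmuawez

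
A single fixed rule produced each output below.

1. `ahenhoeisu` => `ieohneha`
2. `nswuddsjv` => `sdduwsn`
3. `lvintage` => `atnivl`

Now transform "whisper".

Rule — reverse the string, then delete the first 2 characters.
Starting from "whisper": after the first operation, "repsihw"; after the second, "psihw".
(Check on "nswuddsjv": → "vjsdduwsn" → "sdduwsn" ✓)

psihw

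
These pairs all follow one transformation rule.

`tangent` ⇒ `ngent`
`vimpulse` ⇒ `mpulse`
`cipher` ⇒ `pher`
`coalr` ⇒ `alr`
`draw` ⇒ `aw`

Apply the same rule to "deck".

The rule is to delete the first 2 characters.
So "deck" becomes "ck".

ck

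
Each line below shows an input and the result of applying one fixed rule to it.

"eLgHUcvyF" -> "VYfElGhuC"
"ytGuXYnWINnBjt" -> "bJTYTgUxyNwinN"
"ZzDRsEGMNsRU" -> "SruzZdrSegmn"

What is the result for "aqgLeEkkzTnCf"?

Looking at the pairs, the operation is to move the last 3 characters to the front (rotate right by 3), then flip the case of every letter.
"aqgLeEkkzTnCf" → "nCfaqgLeEkkzT" → "NcFAQGlEeKKZt".

NcFAQGlEeKKZt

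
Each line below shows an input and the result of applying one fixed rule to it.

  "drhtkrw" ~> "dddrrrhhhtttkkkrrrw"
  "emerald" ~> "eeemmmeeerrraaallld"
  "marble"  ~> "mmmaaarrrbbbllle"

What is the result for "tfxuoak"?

tttfffxxxuuuoooaaak

The rule is to repeat every character 3 times, then delete the last 2 characters.
For "tfxuoak", step one produces "tttfffxxxuuuoooaaakkk"; step two turns that into "tttfffxxxuuuoooaaak".
(Check on "marble": → "mmmaaarrrbbbllleee" → "mmmaaarrrbbbllle" ✓)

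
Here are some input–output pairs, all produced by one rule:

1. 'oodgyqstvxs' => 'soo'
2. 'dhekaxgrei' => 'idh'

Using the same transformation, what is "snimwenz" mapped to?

zsn

Rule — move the first 2 characters to the end (rotate left by 2), then keep only the last 3 characters.
On "snimwenz": the first step gives "imwenzsn", and the second then gives "zsn".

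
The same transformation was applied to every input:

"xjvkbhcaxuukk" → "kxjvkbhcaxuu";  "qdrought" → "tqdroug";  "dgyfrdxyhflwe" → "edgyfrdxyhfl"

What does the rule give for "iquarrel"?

liquarr

Looking at the pairs, the operation is to move the last 2 characters to the front (rotate right by 2), then delete the first character.
For "iquarrel" the result is "liquarr".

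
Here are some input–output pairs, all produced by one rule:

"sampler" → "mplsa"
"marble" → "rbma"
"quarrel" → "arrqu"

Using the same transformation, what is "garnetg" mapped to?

rnega

Rule — delete the last 2 characters, then move the first 2 characters to the end (rotate left by 2).
"garnetg" → "garne" → "rnega".
(Check on "sampler": → "sampl" → "mplsa" ✓)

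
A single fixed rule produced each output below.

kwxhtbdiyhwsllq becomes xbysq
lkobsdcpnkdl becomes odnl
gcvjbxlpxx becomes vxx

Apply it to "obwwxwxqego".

wwe

The transformation: keep one character in every 3, starting at position 3 (positions 3rd, 6th, 9th, ...).
"obwwxwxqego" → "wwe".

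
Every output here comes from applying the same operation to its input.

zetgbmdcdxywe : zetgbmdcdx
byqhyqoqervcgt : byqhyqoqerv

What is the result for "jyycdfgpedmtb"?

What's happening: delete the last 3 characters.
"jyycdfgpedmtb" → "jyycdfgped".

jyycdfgped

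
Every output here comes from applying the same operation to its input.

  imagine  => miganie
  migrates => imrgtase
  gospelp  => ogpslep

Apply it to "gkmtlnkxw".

kgtmnlxkw

Looking at the pairs, the operation is to swap each adjacent pair of characters (1↔2, 3↔4, ...).
Applying that to "gkmtlnkxw" gives "kgtmnlxkw".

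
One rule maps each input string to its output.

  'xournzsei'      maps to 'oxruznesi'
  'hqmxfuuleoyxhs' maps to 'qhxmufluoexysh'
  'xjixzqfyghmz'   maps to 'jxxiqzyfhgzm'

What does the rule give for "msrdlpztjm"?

Looking at the pairs, the operation is to swap each adjacent pair of characters (1↔2, 3↔4, ...).
Doing the same to "msrdlpztjm": "smdrpltzmj".

smdrpltzmj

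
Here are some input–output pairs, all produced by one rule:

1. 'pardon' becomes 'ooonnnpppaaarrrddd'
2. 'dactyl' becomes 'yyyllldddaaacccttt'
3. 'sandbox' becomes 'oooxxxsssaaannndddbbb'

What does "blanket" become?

Rule — move the last 2 characters to the front (rotate right by 2), then repeat every character 3 times.
Applying both steps to "blanket": "etblank", then "eeetttbbblllaaannnkkk".

eeetttbbblllaaannnkkk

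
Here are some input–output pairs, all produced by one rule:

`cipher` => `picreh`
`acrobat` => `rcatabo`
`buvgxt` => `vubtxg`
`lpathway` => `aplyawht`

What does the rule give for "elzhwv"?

What's happening: move the first 3 characters to the end (rotate left by 3), then reverse the string.
Applying both steps to "elzhwv": "hwvelz", then "zlevwh".
(Check on "lpathway": → "thwaylpa" → "aplyawht" ✓)

zlevwh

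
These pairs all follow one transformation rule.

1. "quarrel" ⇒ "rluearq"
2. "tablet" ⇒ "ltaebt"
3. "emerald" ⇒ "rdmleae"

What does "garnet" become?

ntaerg

Rule — take characters alternately from the front and the back (1st, last, 2nd, 2nd-last, ...), then swap the first and last characters.
Working it through for "garnet": intermediate "gtaern", final "ntaerg".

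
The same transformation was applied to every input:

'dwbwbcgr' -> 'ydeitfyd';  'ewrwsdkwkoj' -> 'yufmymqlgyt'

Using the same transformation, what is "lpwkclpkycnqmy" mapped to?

Each output is the input with this applied: move the first 3 characters to the end (rotate left by 3), then shift every letter 2 places forward in the alphabet (wrapping around).
"lpwkclpkycnqmy" → "kclpkycnqmylpw" → "menrmaepsoanry".
(Check on "ewrwsdkwkoj": → "wsdkwkojewr" → "yufmymqlgyt" ✓)

menrmaepsoanry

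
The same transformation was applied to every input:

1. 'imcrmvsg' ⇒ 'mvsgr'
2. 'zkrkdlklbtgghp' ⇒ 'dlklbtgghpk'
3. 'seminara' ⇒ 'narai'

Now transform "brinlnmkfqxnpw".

lnmkfqxnpwn

In each case the input is transformed by: delete the first 3 characters, then move the first character to the end.
Working it through for "brinlnmkfqxnpw": intermediate "nlnmkfqxnpw", final "lnmkfqxnpwn".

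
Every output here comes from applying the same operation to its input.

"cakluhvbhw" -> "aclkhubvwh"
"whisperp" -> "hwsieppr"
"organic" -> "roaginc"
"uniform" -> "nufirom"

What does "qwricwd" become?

The pattern: swap each adjacent pair of characters (1↔2, 3↔4, ...).
On "qwricwd" that produces "wqirwcd".

wqirwcd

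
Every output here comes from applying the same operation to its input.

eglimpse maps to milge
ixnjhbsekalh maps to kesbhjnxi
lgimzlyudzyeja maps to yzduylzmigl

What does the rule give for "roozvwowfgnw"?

fwowvzoor

The rule is to delete the last 3 characters, then reverse the string.
So "roozvwowfgnw" becomes "fwowvzoor".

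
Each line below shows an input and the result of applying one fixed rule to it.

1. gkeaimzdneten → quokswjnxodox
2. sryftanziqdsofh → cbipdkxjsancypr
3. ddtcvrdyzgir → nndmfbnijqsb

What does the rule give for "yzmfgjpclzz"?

Rule — shift every letter 10 places forward in the alphabet (wrapping around).
Applying that to "yzmfgjpclzz" gives "ijwpqtzmvjj".

ijwpqtzmvjj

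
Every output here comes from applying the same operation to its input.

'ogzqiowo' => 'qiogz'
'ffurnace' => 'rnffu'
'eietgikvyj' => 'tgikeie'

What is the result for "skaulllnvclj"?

ulllnvska

Rule — delete the last 3 characters, then move the first 3 characters to the end (rotate left by 3).
"skaulllnvclj" → "skaulllnv" → "ulllnvska".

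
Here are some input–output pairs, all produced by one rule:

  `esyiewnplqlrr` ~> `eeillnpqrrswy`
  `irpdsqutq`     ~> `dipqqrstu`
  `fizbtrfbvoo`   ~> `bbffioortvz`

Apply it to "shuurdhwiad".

addhhirsuuw

Rule — sort the characters into alphabetical order.
On "shuurdhwiad" that produces "addhhirsuuw".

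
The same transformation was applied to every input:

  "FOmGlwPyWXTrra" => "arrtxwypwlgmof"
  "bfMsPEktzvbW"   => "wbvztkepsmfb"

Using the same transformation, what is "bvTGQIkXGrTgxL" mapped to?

The transformation: reverse the string, then convert every letter to lowercase.
Applying both steps to "bvTGQIkXGrTgxL": "LxgTrGXkIQGTvb", then "lxgtrgxkiqgtvb".

lxgtrgxkiqgtvb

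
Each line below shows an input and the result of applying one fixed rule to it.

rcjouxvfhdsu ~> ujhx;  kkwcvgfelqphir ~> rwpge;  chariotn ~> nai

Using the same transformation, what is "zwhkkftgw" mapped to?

The rule is to take characters alternately from the front and the back (1st, last, 2nd, 2nd-last, ...), then keep one character in every 3, starting at position 2 (positions 2nd, 5th, 8th, ...).
So "zwhkkftgw" becomes "whf".

whf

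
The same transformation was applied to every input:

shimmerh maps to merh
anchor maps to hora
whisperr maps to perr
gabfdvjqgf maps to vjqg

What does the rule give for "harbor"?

borh

Rule — swap the front and back halves of the string, then keep only the first 4 characters.
Applying both steps to "harbor": "borhar", then "borh".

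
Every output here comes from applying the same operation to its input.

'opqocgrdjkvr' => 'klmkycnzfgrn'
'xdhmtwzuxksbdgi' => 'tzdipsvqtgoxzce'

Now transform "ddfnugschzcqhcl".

zzbjqcoydvymdyh

In each case the input is transformed by: shift every letter 4 places backward in the alphabet (wrapping around).
So "ddfnugschzcqhcl" becomes "zzbjqcoydvymdyh".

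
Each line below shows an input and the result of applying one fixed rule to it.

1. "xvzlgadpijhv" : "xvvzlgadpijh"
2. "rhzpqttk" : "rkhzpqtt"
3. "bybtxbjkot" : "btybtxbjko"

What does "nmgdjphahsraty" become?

The pattern: swap the first and last characters, then move the last character to the front.
For "nmgdjphahsraty", step one produces "ymgdjphahsratn"; step two turns that into "nymgdjphahsrat".

nymgdjphahsrat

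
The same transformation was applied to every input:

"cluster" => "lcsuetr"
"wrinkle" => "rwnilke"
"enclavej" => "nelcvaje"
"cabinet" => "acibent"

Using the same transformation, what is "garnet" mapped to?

Looking at the pairs, the operation is to swap each adjacent pair of characters (1↔2, 3↔4, ...).
"garnet" → "agnrte".

agnrte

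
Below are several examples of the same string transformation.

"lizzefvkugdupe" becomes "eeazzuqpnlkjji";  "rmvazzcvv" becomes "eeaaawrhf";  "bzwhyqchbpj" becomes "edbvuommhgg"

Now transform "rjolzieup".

The transformation: sort the characters into reverse alphabetical order, then shift every letter 5 places forward in the alphabet (wrapping around).
Starting from "rjolzieup": after the first operation, "zurpoljie"; after the second, "ezwutqonj".

ezwutqonj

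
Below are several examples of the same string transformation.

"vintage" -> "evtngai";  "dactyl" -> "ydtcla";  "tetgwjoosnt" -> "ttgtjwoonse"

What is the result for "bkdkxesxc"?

cbkdexxsk

The pattern: swap each adjacent pair of characters (1↔2, 3↔4, ...), then swap the first and last characters.
"bkdkxesxc" → "kbkdexxsc" → "cbkdexxsk".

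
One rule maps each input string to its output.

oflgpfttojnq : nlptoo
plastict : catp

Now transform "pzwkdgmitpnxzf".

The transformation: keep every other character starting from the first (positions 1st, 3rd, 5th, ...), then swap the first and last characters.
On "pzwkdgmitpnxzf" that produces "zwdmtnp".
(Check on "oflgpfttojnq": → "olpton" → "nlptoo" ✓)

zwdmtnp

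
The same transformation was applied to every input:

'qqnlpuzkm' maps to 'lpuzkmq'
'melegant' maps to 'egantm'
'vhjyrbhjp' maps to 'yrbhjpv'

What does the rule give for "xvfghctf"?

ghctfx

The pattern: move the first 3 characters to the end (rotate left by 3), then delete the last 2 characters.
Applying both steps to "xvfghctf": "ghctfxvf", then "ghctfx".
(Check on "qqnlpuzkm": → "lpuzkmqqn" → "lpuzkmq" ✓)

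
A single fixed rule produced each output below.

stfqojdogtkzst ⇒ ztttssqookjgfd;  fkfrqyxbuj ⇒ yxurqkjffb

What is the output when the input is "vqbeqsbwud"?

wvusqqedbb

The rule is to sort the characters into reverse alphabetical order.
Doing the same to "vqbeqsbwud": "wvusqqedbb".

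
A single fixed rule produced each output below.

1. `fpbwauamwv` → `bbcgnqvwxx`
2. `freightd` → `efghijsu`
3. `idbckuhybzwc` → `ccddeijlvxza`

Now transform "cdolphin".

The transformation: sort the characters into alphabetical order, then shift every letter 1 place forward in the alphabet (wrapping around).
Working it through for "cdolphin": intermediate "cdhilnop", final "deijmopq".

deijmopq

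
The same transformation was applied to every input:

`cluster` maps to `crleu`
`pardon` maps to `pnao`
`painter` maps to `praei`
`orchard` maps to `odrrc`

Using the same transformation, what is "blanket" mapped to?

The transformation: take characters alternately from the front and the back (1st, last, 2nd, 2nd-last, ...), then delete the last 2 characters.
Working it through for "blanket": intermediate "btleakn", final "btlea".

btlea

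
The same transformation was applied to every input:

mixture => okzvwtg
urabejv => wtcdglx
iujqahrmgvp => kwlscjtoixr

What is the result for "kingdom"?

mkpifqo

The transformation: shift every letter 2 places forward in the alphabet (wrapping around).
For "kingdom" the result is "mkpifqo".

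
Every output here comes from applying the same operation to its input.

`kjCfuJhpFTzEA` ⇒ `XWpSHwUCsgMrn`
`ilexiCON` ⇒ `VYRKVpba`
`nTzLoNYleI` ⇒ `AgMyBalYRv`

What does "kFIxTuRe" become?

Looking at the pairs, the operation is to shift every letter 13 places forward in the alphabet (wrapping around) — i.e. ROT13, then flip the case of every letter.
For "kFIxTuRe", step one produces "xSVkGhEr"; step two turns that into "XsvKgHeR".

XsvKgHeR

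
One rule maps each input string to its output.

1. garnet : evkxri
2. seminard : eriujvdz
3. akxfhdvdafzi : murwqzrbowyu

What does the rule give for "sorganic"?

reztjfix

What's happening: swap the front and back halves of the string, then shift every letter 9 places backward in the alphabet (wrapping around).
On "sorganic" that produces "reztjfix".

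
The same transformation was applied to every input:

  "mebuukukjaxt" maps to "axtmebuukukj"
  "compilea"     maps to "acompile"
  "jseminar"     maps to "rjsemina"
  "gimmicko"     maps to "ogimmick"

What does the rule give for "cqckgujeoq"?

oqcqckguje

The transformation: move the first 3 characters to the end (rotate left by 3), then swap the front and back halves of the string.
For "cqckgujeoq", step one produces "kgujeoqcqc"; step two turns that into "oqcqckguje".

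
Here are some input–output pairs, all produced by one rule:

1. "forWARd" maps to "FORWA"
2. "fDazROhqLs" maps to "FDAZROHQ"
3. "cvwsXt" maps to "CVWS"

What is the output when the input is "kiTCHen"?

Looking at the pairs, the operation is to delete the last 2 characters, then convert every letter to uppercase.
On "kiTCHen": the first step gives "kiTCH", and the second then gives "KITCH".

KITCH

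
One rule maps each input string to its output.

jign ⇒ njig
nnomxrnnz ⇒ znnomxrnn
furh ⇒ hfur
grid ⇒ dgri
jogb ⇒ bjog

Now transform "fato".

ofat

In each case the input is transformed by: move the last character to the front.
On "fato" that produces "ofat".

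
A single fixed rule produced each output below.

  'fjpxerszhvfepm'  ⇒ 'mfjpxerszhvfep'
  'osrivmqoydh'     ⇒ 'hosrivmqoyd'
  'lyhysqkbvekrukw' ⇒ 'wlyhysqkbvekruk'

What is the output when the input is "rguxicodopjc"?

crguxicodopj

Rule — move the last character to the front.
On "rguxicodopjc" that produces "crguxicodopj".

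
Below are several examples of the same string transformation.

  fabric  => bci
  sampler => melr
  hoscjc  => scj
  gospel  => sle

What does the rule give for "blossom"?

The rule is to swap each adjacent pair of characters (1↔2, 3↔4, ...), then delete the first 3 characters.
For "blossom" the result is "oosm".

oosm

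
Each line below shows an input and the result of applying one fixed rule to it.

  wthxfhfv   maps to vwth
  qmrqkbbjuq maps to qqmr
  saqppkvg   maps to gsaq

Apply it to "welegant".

In each case the input is transformed by: move the first 3 characters to the end (rotate left by 3), then keep only the last 4 characters.
On "welegant" that produces "twel".

twel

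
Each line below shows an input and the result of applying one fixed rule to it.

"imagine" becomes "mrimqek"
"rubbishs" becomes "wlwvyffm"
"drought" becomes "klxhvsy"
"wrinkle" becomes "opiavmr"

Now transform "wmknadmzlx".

dpbaqorehq

Each output is the input with this applied: move the last 3 characters to the front (rotate right by 3), then shift every letter 4 places forward in the alphabet (wrapping around).
On "wmknadmzlx" that produces "dpbaqorehq".
(Check on "drought": → "ghtdrou" → "klxhvsy" ✓)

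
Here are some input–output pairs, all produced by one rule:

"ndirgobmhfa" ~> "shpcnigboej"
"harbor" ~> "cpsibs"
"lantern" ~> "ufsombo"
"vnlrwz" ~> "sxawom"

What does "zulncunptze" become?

Each output is the input with this applied: shift every letter 1 place forward in the alphabet (wrapping around), then move the first 3 characters to the end (rotate left by 3).
Starting from "zulncunptze": after the first operation, "avmodvoquaf"; after the second, "odvoquafavm".

odvoquafavm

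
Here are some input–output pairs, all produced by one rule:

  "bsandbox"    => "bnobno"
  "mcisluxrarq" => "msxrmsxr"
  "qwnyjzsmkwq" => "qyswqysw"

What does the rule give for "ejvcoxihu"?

ecieci

What's happening: keep one character in every 3, starting at position 1 (positions 1st, 4th, 7th, ...), then write the whole string twice.
Working it through for "ejvcoxihu": intermediate "eci", final "ecieci".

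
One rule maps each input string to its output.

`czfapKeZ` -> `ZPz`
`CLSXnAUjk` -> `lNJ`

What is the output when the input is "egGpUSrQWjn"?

In each case the input is transformed by: keep one character in every 3, starting at position 2 (positions 2nd, 5th, 8th, ...), then flip the case of every letter.
"egGpUSrQWjn" → "gUQn" → "GuqN".
(Check on "czfapKeZ": → "zpZ" → "ZPz" ✓)

GuqN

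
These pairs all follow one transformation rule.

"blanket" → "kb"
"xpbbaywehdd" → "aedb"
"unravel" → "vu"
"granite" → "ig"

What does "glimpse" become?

What's happening: move the first 3 characters to the end (rotate left by 3), then keep one character in every 3, starting at position 2 (positions 2nd, 5th, 8th, ...).
For "glimpse", step one produces "mpsegli"; step two turns that into "pg".

pg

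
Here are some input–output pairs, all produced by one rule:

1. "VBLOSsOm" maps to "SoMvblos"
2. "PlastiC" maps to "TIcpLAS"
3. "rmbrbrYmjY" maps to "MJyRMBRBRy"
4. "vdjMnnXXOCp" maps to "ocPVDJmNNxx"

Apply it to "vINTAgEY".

The rule is to move the last 3 characters to the front (rotate right by 3), then flip the case of every letter.
For "vINTAgEY", step one produces "gEYvINTA"; step two turns that into "GeyVinta".
(Check on "VBLOSsOm": → "sOmVBLOS" → "SoMvblos" ✓)

GeyVinta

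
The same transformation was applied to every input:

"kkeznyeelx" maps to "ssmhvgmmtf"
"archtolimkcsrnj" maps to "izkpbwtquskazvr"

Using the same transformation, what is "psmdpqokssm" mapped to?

The rule is to shift every letter 8 places forward in the alphabet (wrapping around).
Doing the same to "psmdpqokssm": "xaulxywsaau".

xaulxywsaau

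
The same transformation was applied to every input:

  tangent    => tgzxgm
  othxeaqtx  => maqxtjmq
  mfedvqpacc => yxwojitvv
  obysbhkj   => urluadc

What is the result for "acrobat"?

Looking at the pairs, the operation is to shift every letter 7 places backward in the alphabet (wrapping around), then delete the first character.
Applying both steps to "acrobat": "tvkhutm", then "vkhutm".

vkhutm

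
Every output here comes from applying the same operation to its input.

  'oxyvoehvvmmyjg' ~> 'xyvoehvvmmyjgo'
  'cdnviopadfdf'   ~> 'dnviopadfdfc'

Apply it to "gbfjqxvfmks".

bfjqxvfmksg

What's happening: move the first character to the end.
So "gbfjqxvfmks" becomes "bfjqxvfmksg".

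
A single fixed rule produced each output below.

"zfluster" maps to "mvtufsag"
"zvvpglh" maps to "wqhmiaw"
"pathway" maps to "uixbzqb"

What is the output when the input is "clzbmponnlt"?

The rule is to move the first 2 characters to the end (rotate left by 2), then shift every letter 1 place forward in the alphabet (wrapping around).
For "clzbmponnlt" the result is "acnqpoomudm".

acnqpoomudm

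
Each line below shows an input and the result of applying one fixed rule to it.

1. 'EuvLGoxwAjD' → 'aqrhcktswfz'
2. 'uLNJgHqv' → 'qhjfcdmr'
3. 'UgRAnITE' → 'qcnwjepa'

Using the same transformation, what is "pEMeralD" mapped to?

What's happening: shift every letter 4 places backward in the alphabet (wrapping around), then convert every letter to lowercase.
For "pEMeralD" the result is "laianwhz".

laianwhz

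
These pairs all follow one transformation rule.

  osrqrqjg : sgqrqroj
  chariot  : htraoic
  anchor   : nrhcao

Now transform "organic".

rcagino

Each output is the input with this applied: swap the first and last characters, then swap each adjacent pair of characters (1↔2, 3↔4, ...).
Doing the same to "organic": "rcagino".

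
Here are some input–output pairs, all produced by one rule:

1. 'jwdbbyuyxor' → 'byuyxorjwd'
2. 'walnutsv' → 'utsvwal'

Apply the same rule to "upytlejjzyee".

lejjzyeeupy

What's happening: move the first 3 characters to the end (rotate left by 3), then delete the first character.
For "upytlejjzyee", step one produces "tlejjzyeeupy"; step two turns that into "lejjzyeeupy".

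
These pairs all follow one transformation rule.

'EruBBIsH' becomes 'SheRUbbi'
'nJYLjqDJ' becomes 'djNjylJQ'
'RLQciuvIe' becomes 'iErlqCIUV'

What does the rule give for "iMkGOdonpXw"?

The pattern: flip the case of every letter, then move the last 2 characters to the front (rotate right by 2).
For "iMkGOdonpXw" the result is "xWImKgoDONP".

xWImKgoDONP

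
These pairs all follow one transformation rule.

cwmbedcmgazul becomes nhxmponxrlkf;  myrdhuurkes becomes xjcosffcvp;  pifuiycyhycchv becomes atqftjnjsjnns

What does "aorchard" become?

lzcnslc

In each case the input is transformed by: delete the last character, then shift every letter 11 places forward in the alphabet (wrapping around).
Applying both steps to "aorchard": "aorchar", then "lzcnslc".
(Check on "cwmbedcmgazul": → "cwmbedcmgazu" → "nhxmponxrlkf" ✓)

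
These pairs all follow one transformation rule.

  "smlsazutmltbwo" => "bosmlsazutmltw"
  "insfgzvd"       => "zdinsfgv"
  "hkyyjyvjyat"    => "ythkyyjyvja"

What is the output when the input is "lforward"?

The transformation: move the last 2 characters to the front (rotate right by 2), then swap the first and last characters.
For "lforward", step one produces "rdlforwa"; step two turns that into "adlforwr".

adlforwr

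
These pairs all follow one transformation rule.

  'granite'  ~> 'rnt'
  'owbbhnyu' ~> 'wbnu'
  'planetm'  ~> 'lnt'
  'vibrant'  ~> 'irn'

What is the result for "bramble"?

rml

Rule — keep every other character starting from the second (positions 2nd, 4th, 6th, ...).
On "bramble" that produces "rml".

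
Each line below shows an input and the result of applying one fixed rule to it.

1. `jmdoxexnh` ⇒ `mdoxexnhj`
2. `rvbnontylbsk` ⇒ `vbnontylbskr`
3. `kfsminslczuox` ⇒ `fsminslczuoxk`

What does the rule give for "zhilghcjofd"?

The rule is to move the first character to the end.
"zhilghcjofd" → "hilghcjofdz".

hilghcjofdz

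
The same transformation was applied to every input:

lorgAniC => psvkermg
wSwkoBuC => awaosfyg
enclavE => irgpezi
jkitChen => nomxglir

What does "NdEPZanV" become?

rhitderz

Looking at the pairs, the operation is to shift every letter 4 places forward in the alphabet (wrapping around), then convert every letter to lowercase.
Starting from "NdEPZanV": after the first operation, "RhITDerZ"; after the second, "rhitderz".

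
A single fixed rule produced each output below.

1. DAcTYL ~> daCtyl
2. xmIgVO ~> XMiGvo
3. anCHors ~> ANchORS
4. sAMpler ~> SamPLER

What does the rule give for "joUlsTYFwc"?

Looking at the pairs, the operation is to flip the case of every letter.
Doing the same to "joUlsTYFwc": "JOuLStyfWC".

JOuLStyfWC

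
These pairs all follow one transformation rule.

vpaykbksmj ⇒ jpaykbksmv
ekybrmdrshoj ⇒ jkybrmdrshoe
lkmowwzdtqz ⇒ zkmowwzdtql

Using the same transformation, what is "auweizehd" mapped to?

Looking at the pairs, the operation is to swap the first and last characters.
Doing the same to "auweizehd": "duweizeha".

duweizeha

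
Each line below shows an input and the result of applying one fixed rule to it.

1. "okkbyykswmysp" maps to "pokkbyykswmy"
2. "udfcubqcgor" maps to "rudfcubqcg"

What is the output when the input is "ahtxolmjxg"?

gahtxolmj

Looking at the pairs, the operation is to move the last 2 characters to the front (rotate right by 2), then delete the first character.
Applying both steps to "ahtxolmjxg": "xgahtxolmj", then "gahtxolmj".
(Check on "okkbyykswmysp": → "spokkbyykswmy" → "pokkbyykswmy" ✓)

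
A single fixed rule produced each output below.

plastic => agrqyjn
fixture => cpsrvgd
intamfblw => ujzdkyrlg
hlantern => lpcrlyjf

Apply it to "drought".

rfesmpb

Rule — reverse the string, then shift every letter 2 places backward in the alphabet (wrapping around).
So "drought" becomes "rfesmpb".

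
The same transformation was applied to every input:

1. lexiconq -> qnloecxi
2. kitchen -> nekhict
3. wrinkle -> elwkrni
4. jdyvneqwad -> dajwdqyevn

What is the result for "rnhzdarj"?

The pattern: move the last character to the front, then take characters alternately from the front and the back (1st, last, 2nd, 2nd-last, ...).
"rnhzdarj" → "jrnhzdar" → "jrrandhz".

jrrandhz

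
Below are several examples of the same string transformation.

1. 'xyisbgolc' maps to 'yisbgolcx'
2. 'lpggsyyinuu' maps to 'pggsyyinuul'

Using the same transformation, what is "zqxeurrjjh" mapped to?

qxeurrjjhz

Looking at the pairs, the operation is to move the first character to the end.
Doing the same to "zqxeurrjjh": "qxeurrjjhz".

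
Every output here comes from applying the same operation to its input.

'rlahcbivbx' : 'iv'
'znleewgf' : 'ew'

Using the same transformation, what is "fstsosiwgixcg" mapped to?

What's happening: delete the last 2 characters, then keep only the last 2 characters.
For "fstsosiwgixcg" the result is "ix".

ix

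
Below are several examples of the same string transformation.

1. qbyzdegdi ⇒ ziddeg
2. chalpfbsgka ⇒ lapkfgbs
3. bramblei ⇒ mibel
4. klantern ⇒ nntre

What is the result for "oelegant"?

etgna

Each output is the input with this applied: delete the first 3 characters, then take characters alternately from the front and the back (1st, last, 2nd, 2nd-last, ...).
For "oelegant", step one produces "egant"; step two turns that into "etgna".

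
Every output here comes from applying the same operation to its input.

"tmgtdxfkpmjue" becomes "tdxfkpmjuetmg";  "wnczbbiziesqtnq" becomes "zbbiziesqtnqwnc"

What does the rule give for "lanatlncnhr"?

atlncnhrlan

The transformation: move the first 3 characters to the end (rotate left by 3).
So "lanatlncnhr" becomes "atlncnhrlan".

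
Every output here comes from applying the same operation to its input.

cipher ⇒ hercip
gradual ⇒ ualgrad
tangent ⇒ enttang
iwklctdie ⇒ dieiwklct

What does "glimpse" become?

Rule — move the last 3 characters to the front (rotate right by 3).
For "glimpse" the result is "pseglim".

pseglim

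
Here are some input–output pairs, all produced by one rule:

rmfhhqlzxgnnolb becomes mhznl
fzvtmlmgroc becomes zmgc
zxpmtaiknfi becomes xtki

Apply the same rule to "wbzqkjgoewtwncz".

bkotc

The pattern: keep one character in every 3, starting at position 2 (positions 2nd, 5th, 8th, ...).
Doing the same to "wbzqkjgoewtwncz": "bkotc".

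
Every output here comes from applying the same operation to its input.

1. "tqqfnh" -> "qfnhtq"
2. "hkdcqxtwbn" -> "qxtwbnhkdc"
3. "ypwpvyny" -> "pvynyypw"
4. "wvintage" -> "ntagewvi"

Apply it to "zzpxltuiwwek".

Looking at the pairs, the operation is to swap the front and back halves of the string, then move the last character to the front.
Working it through for "zzpxltuiwwek": intermediate "uiwwekzzpxlt", final "tuiwwekzzpxl".

tuiwwekzzpxl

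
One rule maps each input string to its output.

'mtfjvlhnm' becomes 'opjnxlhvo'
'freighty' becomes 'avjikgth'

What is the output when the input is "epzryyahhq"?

sjjcaatbrg

Each output is the input with this applied: shift every letter 2 places forward in the alphabet (wrapping around), then reverse the string.
So "epzryyahhq" becomes "sjjcaatbrg".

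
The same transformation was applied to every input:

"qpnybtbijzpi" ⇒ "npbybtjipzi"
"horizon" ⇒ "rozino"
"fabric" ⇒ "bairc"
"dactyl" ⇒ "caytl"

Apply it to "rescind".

In each case the input is transformed by: delete the first character, then swap each adjacent pair of characters (1↔2, 3↔4, ...).
Applying that to "rescind" gives "seicdn".
(Check on "horizon": → "orizon" → "rozino" ✓)

seicdn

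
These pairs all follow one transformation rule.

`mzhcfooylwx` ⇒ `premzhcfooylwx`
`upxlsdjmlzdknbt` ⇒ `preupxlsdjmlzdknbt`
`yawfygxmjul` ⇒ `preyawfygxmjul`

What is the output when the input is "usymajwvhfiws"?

The rule is to prepend "pre".
For "usymajwvhfiws" the result is "preusymajwvhfiws".

preusymajwvhfiws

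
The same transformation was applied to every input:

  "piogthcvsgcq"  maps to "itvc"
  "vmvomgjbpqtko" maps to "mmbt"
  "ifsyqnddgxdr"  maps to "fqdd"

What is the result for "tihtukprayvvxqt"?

Looking at the pairs, the operation is to keep one character in every 3, starting at position 2 (positions 2nd, 5th, 8th, ...).
Doing the same to "tihtukprayvvxqt": "iurvq".

iurvq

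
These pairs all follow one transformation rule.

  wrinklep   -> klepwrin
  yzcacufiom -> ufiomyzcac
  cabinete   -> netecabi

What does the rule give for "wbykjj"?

In each case the input is transformed by: swap the front and back halves of the string.
Applying that to "wbykjj" gives "kjjwby".

kjjwby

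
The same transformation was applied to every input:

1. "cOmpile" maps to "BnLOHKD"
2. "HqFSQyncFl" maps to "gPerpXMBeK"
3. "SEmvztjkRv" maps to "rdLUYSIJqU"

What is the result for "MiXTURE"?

lHwstqd

The rule is to flip the case of every letter, then shift every letter 1 place backward in the alphabet (wrapping around).
"MiXTURE" → "mIxture" → "lHwstqd".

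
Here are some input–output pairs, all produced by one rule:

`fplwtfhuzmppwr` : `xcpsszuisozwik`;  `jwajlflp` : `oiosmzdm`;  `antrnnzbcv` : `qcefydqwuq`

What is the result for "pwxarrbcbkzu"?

What's happening: swap the front and back halves of the string, then shift every letter 3 places forward in the alphabet (wrapping around).
For "pwxarrbcbkzu", step one produces "bcbkzupwxarr"; step two turns that into "efencxszaduu".

efencxszaduu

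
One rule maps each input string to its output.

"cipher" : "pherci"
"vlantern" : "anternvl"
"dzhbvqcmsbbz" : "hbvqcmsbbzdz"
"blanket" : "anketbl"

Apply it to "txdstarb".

dstarbtx

The rule is to move the first 2 characters to the end (rotate left by 2).
For "txdstarb" the result is "dstarbtx".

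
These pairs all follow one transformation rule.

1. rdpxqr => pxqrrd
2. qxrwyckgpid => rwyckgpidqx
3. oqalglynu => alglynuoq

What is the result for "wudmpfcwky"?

In each case the input is transformed by: move the first 2 characters to the end (rotate left by 2).
Doing the same to "wudmpfcwky": "dmpfcwkywu".

dmpfcwkywu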